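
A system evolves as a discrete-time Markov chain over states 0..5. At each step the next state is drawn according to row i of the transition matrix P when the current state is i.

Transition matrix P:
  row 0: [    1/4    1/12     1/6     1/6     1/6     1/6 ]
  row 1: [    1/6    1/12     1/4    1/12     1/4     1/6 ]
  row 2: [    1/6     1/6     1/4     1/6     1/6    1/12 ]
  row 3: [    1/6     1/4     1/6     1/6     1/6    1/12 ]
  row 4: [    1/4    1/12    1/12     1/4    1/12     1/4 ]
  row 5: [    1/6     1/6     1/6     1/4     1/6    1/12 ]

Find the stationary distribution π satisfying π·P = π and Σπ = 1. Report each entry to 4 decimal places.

π = [0.1968, 0.1399, 0.1796, 0.1803, 0.1646, 0.1388]

Balance equations π_j = Σ_i π_i·P[i][j]:
  π_0 = 1/4·π_0 + 1/6·π_1 + 1/6·π_2 + 1/6·π_3 + 1/4·π_4 + 1/6·π_5
  π_1 = 1/12·π_0 + 1/12·π_1 + 1/6·π_2 + 1/4·π_3 + 1/12·π_4 + 1/6·π_5
  π_2 = 1/6·π_0 + 1/4·π_1 + 1/4·π_2 + 1/6·π_3 + 1/12·π_4 + 1/6·π_5
  π_3 = 1/6·π_0 + 1/12·π_1 + 1/6·π_2 + 1/6·π_3 + 1/4·π_4 + 1/4·π_5
  π_4 = 1/6·π_0 + 1/4·π_1 + 1/6·π_2 + 1/6·π_3 + 1/12·π_4 + 1/6·π_5
  normalize: π_0 + π_1 + π_2 + π_3 + π_4 + π_5 = 1
Solving the linear system gives exactly π = [53297/270842, 265/1894, 24318/135421, 48831/270842, 4053/24622, 18800/135421].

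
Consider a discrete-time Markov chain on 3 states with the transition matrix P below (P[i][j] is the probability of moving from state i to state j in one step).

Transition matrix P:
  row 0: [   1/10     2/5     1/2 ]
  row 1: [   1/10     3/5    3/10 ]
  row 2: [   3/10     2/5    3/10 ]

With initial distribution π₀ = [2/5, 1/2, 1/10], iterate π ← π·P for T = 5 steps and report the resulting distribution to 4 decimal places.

π = [0.1666, 0.5000, 0.3334]

t=0: π = [0.4000, 0.5000, 0.1000]
t=1: π = [0.1200, 0.5000, 0.3800]
t=2: π = [0.1760, 0.5000, 0.3240]
t=3: π = [0.1648, 0.5000, 0.3352]
t=4: π = [0.1670, 0.5000, 0.3330]
t=5: π = [0.1666, 0.5000, 0.3334]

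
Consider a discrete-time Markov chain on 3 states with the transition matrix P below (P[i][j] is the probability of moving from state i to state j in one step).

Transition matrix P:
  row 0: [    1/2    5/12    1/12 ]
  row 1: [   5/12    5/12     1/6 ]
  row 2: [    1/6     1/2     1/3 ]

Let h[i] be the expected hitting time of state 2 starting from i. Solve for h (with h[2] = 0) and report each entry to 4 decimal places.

First-step conditioning: h[2] = 0; for i ≠ 2, h[i] = 1 + Σ_k P[i][k]·h[k].
  h[0] = 1 + 1/2·h[0] + 5/12·h[1]
  h[1] = 1 + 5/12·h[0] + 5/12·h[1]
Solving the 2×2 linear system over states ≠ 2 gives exactly h = [144/17, 132/17, 0] (h[2] = 0 is the target).

h = [8.4706, 7.7647, 0.0000]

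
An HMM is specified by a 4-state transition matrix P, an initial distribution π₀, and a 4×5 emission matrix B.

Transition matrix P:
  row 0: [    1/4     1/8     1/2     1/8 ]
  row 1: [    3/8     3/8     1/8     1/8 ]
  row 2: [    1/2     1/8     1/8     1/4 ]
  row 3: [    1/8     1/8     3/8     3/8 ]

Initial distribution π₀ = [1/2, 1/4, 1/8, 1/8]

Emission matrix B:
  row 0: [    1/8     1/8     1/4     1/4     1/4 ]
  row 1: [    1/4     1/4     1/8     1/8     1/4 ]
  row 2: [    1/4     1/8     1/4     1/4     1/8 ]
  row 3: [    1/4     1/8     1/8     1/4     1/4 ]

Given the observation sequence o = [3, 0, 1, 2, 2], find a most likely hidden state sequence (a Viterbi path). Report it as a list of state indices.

t=0: δ = [1.250e-01, 3.125e-02, 3.125e-02, 3.125e-02]  (obs o_0=3)
t=1: δ = [3.906e-03, 3.906e-03, 1.562e-02, 3.906e-03]  ψ = [0, 0, 0, 0]  (obs o_1=0)
t=2: δ = [9.766e-04, 4.883e-04, 2.441e-04, 4.883e-04]  ψ = [2, 2, 0, 2]  (obs o_2=1)
t=3: δ = [6.104e-05, 2.289e-05, 1.221e-04, 2.289e-05]  ψ = [0, 1, 0, 3]  (obs o_3=2)
t=4: δ = [1.526e-05, 1.907e-06, 7.629e-06, 3.815e-06]  ψ = [2, 2, 0, 2]  (obs o_4=2)
backtrack: best end state = 0; path = [0, 2, 0, 2, 0]

path = [0, 2, 0, 2, 0]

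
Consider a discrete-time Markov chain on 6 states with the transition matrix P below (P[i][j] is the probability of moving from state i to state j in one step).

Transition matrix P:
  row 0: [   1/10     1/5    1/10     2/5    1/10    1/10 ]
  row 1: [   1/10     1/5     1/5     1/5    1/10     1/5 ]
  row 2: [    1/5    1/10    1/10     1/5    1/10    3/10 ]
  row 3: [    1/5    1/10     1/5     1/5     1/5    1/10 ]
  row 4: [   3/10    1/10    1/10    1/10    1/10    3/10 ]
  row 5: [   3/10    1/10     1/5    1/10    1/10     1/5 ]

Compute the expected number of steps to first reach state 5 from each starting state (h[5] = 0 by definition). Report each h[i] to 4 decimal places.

First-step conditioning: h[5] = 0; for i ≠ 5, h[i] = 1 + Σ_k P[i][k]·h[k].
  h[0] = 1 + 1/10·h[0] + 1/5·h[1] + 1/10·h[2] + 2/5·h[3] + 1/10·h[4]
  h[1] = 1 + 1/10·h[0] + 1/5·h[1] + 1/5·h[2] + 1/5·h[3] + 1/10·h[4]
  h[2] = 1 + 1/5·h[0] + 1/10·h[1] + 1/10·h[2] + 1/5·h[3] + 1/10·h[4]
  h[3] = 1 + 1/5·h[0] + 1/10·h[1] + 1/5·h[2] + 1/5·h[3] + 1/5·h[4]
  h[4] = 1 + 3/10·h[0] + 1/10·h[1] + 1/10·h[2] + 1/10·h[3] + 1/10·h[4]
Solving the 5×5 linear system over states ≠ 5 gives exactly h = [123610/20757, 109490/20757, 100820/20757, 121010/20757, 101080/20757, 0] (h[5] = 0 is the target).

h = [5.9551, 5.2748, 4.8572, 5.8298, 4.8697, 0.0000]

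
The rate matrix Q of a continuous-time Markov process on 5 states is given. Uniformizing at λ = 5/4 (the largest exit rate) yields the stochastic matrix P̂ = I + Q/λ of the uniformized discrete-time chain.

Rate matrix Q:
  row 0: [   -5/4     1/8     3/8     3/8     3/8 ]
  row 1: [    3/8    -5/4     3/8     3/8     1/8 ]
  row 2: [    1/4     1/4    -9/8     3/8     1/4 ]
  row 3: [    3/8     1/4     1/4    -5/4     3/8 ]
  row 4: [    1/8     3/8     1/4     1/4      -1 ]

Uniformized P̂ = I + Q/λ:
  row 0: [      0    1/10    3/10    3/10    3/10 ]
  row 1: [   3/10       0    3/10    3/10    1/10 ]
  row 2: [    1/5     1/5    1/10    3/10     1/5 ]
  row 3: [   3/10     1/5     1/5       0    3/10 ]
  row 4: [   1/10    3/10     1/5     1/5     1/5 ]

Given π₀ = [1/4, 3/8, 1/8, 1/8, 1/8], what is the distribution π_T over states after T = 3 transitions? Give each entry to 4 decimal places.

π = [0.1794, 0.1696, 0.2153, 0.2153, 0.2205]

t=0: π = [0.2500, 0.3750, 0.1250, 0.1250, 0.1250]
t=1: π = [0.1875, 0.1125, 0.2500, 0.2500, 0.2000]
t=2: π = [0.1788, 0.1788, 0.2050, 0.2050, 0.2325]
t=3: π = [0.1794, 0.1696, 0.2153, 0.2153, 0.2205]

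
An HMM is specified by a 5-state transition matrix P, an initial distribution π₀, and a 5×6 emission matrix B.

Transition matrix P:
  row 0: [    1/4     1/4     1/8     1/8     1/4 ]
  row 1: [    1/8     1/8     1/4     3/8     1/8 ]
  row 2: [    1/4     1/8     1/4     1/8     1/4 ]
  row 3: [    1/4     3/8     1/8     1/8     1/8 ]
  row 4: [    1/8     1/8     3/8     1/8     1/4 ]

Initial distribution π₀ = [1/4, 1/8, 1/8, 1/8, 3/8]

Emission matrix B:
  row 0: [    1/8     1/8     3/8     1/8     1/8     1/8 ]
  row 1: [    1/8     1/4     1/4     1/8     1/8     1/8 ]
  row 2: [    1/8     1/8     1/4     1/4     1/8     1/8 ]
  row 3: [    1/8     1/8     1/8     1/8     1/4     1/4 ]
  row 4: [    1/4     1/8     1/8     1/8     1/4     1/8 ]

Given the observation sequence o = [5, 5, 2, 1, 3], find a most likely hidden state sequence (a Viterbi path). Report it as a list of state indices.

path = [4, 2, 0, 1, 2]

t=0: δ = [3.125e-02, 1.562e-02, 1.562e-02, 3.125e-02, 4.688e-02]  (obs o_0=5)
t=1: δ = [9.766e-04, 1.465e-03, 2.197e-03, 1.465e-03, 1.465e-03]  ψ = [0, 3, 4, 1, 4]  (obs o_1=5)
t=2: δ = [2.060e-04, 1.373e-04, 1.373e-04, 6.866e-05, 6.866e-05]  ψ = [2, 3, 2, 1, 2]  (obs o_2=2)
t=3: δ = [6.437e-06, 1.287e-05, 4.292e-06, 6.437e-06, 6.437e-06]  ψ = [0, 0, 1, 1, 0]  (obs o_3=1)
t=4: δ = [2.012e-07, 3.017e-07, 8.047e-07, 6.035e-07, 2.012e-07]  ψ = [0, 3, 1, 1, 0]  (obs o_4=3)
backtrack: best end state = 2; path = [4, 2, 0, 1, 2]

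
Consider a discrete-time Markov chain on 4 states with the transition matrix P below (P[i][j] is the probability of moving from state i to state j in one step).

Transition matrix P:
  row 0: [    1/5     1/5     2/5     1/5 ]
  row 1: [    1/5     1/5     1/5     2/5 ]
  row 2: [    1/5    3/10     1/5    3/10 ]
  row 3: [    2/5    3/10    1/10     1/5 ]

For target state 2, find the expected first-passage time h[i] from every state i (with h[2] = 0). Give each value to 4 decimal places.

First-step conditioning: h[2] = 0; for i ≠ 2, h[i] = 1 + Σ_k P[i][k]·h[k].
  h[0] = 1 + 1/5·h[0] + 1/5·h[1] + 1/5·h[3]
  h[1] = 1 + 1/5·h[0] + 1/5·h[1] + 2/5·h[3]
  h[3] = 1 + 2/5·h[0] + 3/10·h[1] + 1/5·h[3]
Solving the 3×3 linear system over states ≠ 2 gives exactly h = [245/69, 310/69, 0, 325/69] (h[2] = 0 is the target).

h = [3.5507, 4.4928, 0.0000, 4.7101]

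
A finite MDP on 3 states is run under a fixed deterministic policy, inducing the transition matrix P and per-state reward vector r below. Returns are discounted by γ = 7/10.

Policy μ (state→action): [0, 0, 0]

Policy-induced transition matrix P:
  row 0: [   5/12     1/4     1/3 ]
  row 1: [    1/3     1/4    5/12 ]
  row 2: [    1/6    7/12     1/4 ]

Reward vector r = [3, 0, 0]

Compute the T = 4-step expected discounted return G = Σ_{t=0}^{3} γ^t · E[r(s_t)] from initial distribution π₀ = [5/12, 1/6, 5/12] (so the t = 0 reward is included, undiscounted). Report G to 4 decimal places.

t=0: π = [0.4167, 0.1667, 0.4167], E[r] = 1.2500, γ^t·E[r] = 1.250000, running G = 1.250000
t=1: π = [0.2986, 0.3889, 0.3125], E[r] = 0.8958, γ^t·E[r] = 0.627083, running G = 1.877083
t=2: π = [0.3061, 0.3542, 0.3397], E[r] = 0.9184, γ^t·E[r] = 0.450017, running G = 2.327101
t=3: π = [0.3022, 0.3632, 0.3345], E[r] = 0.9067, γ^t·E[r] = 0.310993, running G = 2.638093

G = 2.6381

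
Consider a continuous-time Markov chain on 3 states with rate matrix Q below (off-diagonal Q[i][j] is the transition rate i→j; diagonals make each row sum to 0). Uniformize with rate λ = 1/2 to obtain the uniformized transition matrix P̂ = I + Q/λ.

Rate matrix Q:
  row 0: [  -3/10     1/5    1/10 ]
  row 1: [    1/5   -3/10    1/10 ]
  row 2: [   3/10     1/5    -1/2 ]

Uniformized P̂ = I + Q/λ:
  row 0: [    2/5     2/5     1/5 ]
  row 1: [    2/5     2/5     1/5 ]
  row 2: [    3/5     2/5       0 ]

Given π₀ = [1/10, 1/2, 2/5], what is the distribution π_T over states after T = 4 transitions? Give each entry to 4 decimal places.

π = [0.4330, 0.4000, 0.1670]

t=0: π = [0.1000, 0.5000, 0.4000]
t=1: π = [0.4800, 0.4000, 0.1200]
t=2: π = [0.4240, 0.4000, 0.1760]
t=3: π = [0.4352, 0.4000, 0.1648]
t=4: π = [0.4330, 0.4000, 0.1670]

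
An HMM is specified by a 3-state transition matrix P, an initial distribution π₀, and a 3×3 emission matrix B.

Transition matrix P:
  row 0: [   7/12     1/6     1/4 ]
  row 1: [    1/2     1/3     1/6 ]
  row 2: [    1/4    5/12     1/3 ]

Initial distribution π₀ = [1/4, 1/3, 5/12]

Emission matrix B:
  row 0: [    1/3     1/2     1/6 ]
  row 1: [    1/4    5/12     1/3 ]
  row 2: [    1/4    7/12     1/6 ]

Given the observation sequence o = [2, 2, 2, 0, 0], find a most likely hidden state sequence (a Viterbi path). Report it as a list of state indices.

t=0: δ = [4.167e-02, 1.111e-01, 6.944e-02]  (obs o_0=2)
t=1: δ = [9.259e-03, 1.235e-02, 3.858e-03]  ψ = [1, 1, 2]  (obs o_1=2)
t=2: δ = [1.029e-03, 1.372e-03, 3.858e-04]  ψ = [1, 1, 0]  (obs o_2=2)
t=3: δ = [2.286e-04, 1.143e-04, 6.430e-05]  ψ = [1, 1, 0]  (obs o_3=0)
t=4: δ = [4.445e-05, 9.526e-06, 1.429e-05]  ψ = [0, 0, 0]  (obs o_4=0)
backtrack: best end state = 0; path = [1, 1, 1, 0, 0]

path = [1, 1, 1, 0, 0]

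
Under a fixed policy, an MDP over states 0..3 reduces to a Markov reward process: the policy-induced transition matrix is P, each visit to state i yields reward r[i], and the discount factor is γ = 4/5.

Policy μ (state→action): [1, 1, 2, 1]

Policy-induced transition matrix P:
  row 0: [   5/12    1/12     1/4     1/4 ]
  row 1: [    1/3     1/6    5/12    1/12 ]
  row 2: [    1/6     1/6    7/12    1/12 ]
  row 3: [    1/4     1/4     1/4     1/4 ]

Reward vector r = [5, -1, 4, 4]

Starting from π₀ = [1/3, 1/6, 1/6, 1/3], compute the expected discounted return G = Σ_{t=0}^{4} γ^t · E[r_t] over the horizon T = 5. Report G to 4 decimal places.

G = 11.7378

t=0: π = [0.3333, 0.1667, 0.1667, 0.3333], E[r] = 3.5000, γ^t·E[r] = 3.500000, running G = 3.500000
t=1: π = [0.3056, 0.1667, 0.3333, 0.1944], E[r] = 3.4722, γ^t·E[r] = 2.777778, running G = 6.277778
t=2: π = [0.2870, 0.1574, 0.3889, 0.1667], E[r] = 3.5000, γ^t·E[r] = 2.240000, running G = 8.517778
t=3: π = [0.2785, 0.1566, 0.4059, 0.1590], E[r] = 3.4954, γ^t·E[r] = 1.789630, running G = 10.307407
t=4: π = [0.2757, 0.1567, 0.4114, 0.1563], E[r] = 3.4922, γ^t·E[r] = 1.430387, running G = 11.737794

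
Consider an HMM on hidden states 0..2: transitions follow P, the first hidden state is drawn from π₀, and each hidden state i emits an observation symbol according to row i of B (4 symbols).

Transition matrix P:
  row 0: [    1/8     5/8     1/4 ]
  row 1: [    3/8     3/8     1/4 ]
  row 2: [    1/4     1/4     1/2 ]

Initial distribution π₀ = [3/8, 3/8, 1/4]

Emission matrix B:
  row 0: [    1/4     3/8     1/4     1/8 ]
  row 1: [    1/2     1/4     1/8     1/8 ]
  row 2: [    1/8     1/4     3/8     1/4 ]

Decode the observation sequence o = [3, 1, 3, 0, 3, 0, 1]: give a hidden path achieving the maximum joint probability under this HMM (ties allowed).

path = [2, 2, 2, 1, 0, 1, 0]

t=0: δ = [4.688e-02, 4.688e-02, 6.250e-02]  (obs o_0=3)
t=1: δ = [6.592e-03, 7.324e-03, 7.812e-03]  ψ = [1, 0, 2]  (obs o_1=1)
t=2: δ = [3.433e-04, 5.150e-04, 9.766e-04]  ψ = [1, 0, 2]  (obs o_2=3)
t=3: δ = [6.104e-05, 1.221e-04, 6.104e-05]  ψ = [2, 2, 2]  (obs o_3=0)
t=4: δ = [5.722e-06, 5.722e-06, 7.629e-06]  ψ = [1, 1, 1]  (obs o_4=3)
t=5: δ = [5.364e-07, 1.788e-06, 4.768e-07]  ψ = [1, 0, 2]  (obs o_5=0)
t=6: δ = [2.515e-07, 1.676e-07, 1.118e-07]  ψ = [1, 1, 1]  (obs o_6=1)
backtrack: best end state = 0; path = [2, 2, 2, 1, 0, 1, 0]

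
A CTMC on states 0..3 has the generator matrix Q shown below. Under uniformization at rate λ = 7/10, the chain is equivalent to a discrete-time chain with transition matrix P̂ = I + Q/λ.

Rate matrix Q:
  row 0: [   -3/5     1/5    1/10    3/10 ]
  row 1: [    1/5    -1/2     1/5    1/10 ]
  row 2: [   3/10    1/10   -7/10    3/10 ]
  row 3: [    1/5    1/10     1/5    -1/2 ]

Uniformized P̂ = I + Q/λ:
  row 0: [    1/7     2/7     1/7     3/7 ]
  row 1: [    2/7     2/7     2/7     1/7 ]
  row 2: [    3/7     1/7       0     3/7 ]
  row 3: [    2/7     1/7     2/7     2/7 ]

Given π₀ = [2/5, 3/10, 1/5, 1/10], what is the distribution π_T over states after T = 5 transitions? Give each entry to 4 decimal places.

π = [0.2741, 0.2123, 0.1917, 0.3219]

t=0: π = [0.4000, 0.3000, 0.2000, 0.1000]
t=1: π = [0.2571, 0.2429, 0.1714, 0.3286]
t=2: π = [0.2735, 0.2143, 0.2000, 0.3122]
t=3: π = [0.2752, 0.2125, 0.1895, 0.3227]
t=4: π = [0.2735, 0.2125, 0.1923, 0.3217]
t=5: π = [0.2741, 0.2123, 0.1917, 0.3219]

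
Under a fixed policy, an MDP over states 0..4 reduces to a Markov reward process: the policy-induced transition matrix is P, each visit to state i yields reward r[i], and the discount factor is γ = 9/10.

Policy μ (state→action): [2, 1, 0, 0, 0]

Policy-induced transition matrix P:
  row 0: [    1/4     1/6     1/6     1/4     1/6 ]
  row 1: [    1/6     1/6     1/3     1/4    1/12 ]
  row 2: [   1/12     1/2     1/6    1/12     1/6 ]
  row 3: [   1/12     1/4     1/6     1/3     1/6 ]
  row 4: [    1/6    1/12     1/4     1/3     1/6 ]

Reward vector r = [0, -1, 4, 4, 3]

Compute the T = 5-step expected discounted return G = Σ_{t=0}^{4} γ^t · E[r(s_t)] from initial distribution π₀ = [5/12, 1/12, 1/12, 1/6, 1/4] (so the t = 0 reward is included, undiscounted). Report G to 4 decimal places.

t=0: π = [0.4167, 0.0833, 0.0833, 0.1667, 0.2500], E[r] = 1.6667, γ^t·E[r] = 1.666667, running G = 1.666667
t=1: π = [0.1806, 0.1875, 0.2014, 0.2708, 0.1597], E[r] = 2.1806, γ^t·E[r] = 1.962500, running G = 3.629167
t=2: π = [0.1424, 0.2431, 0.2112, 0.2523, 0.1510], E[r] = 2.0642, γ^t·E[r] = 1.672031, running G = 5.301198
t=3: π = [0.1399, 0.2455, 0.2198, 0.2484, 0.1464], E[r] = 2.0664, γ^t·E[r] = 1.506410, running G = 6.807608
t=4: π = [0.1393, 0.2484, 0.2198, 0.2463, 0.1462], E[r] = 2.0544, γ^t·E[r] = 1.347922, running G = 8.155530

G = 8.1555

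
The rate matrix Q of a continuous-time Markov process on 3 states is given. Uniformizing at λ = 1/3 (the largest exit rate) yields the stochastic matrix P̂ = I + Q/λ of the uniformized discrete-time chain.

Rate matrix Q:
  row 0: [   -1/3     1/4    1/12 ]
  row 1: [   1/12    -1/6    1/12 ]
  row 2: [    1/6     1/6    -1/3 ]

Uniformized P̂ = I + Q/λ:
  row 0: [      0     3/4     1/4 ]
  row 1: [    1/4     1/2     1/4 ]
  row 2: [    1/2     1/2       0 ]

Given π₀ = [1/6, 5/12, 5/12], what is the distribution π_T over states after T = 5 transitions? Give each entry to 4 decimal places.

t=0: π = [0.1667, 0.4167, 0.4167]
t=1: π = [0.3125, 0.5417, 0.1458]
t=2: π = [0.2083, 0.5781, 0.2135]
t=3: π = [0.2513, 0.5521, 0.1966]
t=4: π = [0.2363, 0.5628, 0.2008]
t=5: π = [0.2411, 0.5591, 0.1998]

π = [0.2411, 0.5591, 0.1998]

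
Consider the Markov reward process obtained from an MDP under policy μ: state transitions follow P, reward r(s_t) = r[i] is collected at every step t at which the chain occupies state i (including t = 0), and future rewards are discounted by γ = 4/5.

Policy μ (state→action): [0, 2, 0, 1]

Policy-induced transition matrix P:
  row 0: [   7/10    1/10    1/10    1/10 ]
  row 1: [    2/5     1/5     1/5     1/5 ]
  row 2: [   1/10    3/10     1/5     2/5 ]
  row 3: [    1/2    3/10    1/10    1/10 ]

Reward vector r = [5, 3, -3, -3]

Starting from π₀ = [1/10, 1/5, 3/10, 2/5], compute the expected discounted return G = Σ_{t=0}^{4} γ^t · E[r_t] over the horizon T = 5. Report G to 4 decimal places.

t=0: π = [0.1000, 0.2000, 0.3000, 0.4000], E[r] = -1.0000, γ^t·E[r] = -1.000000, running G = -1.000000
t=1: π = [0.3800, 0.2600, 0.1500, 0.2100], E[r] = 1.6000, γ^t·E[r] = 1.280000, running G = 0.280000
t=2: π = [0.4900, 0.1980, 0.1410, 0.1710], E[r] = 2.1080, γ^t·E[r] = 1.349120, running G = 1.629120
t=3: π = [0.5218, 0.1822, 0.1339, 0.1621], E[r] = 2.2676, γ^t·E[r] = 1.161011, running G = 2.790131
t=4: π = [0.5326, 0.1774, 0.1316, 0.1584], E[r] = 2.3252, γ^t·E[r] = 0.952386, running G = 3.742517

G = 3.7425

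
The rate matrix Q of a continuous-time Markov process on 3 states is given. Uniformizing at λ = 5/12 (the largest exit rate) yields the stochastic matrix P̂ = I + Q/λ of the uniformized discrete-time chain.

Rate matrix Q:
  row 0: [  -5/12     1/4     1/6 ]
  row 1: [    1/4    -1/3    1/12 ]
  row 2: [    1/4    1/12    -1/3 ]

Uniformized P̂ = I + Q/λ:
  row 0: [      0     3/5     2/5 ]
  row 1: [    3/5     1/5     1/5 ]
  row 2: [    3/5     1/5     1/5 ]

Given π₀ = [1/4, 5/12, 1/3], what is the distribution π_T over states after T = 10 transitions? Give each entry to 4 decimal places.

t=0: π = [0.2500, 0.4167, 0.3333]
t=1: π = [0.4500, 0.3000, 0.2500]
t=2: π = [0.3300, 0.3800, 0.2900]
t=3: π = [0.4020, 0.3320, 0.2660]
t=4: π = [0.3588, 0.3608, 0.2804]
t=5: π = [0.3847, 0.3435, 0.2718]
t=6: π = [0.3692, 0.3539, 0.2769]
t=7: π = [0.3785, 0.3477, 0.2738]
t=8: π = [0.3729, 0.3514, 0.2757]
t=9: π = [0.3763, 0.3492, 0.2746]
t=10: π = [0.3742, 0.3505, 0.2753]

π = [0.3742, 0.3505, 0.2753]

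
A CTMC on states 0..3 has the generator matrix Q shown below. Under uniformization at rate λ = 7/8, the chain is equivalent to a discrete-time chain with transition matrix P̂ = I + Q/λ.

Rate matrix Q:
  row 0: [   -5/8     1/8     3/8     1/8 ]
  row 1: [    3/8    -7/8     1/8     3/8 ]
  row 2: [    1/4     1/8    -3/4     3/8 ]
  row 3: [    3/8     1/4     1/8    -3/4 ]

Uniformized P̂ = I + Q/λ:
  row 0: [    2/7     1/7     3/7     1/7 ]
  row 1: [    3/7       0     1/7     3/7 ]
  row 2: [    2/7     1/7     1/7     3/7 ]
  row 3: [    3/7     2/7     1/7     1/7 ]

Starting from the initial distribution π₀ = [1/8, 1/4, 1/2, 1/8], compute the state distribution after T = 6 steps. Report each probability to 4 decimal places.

π = [0.3448, 0.1572, 0.2414, 0.2566]

t=0: π = [0.1250, 0.2500, 0.5000, 0.1250]
t=1: π = [0.3393, 0.1250, 0.1786, 0.3571]
t=2: π = [0.3546, 0.1760, 0.2398, 0.2296]
t=3: π = [0.3437, 0.1505, 0.2442, 0.2617]
t=4: π = [0.3446, 0.1587, 0.2410, 0.2556]
t=5: π = [0.3449, 0.1567, 0.2413, 0.2571]
t=6: π = [0.3448, 0.1572, 0.2414, 0.2566]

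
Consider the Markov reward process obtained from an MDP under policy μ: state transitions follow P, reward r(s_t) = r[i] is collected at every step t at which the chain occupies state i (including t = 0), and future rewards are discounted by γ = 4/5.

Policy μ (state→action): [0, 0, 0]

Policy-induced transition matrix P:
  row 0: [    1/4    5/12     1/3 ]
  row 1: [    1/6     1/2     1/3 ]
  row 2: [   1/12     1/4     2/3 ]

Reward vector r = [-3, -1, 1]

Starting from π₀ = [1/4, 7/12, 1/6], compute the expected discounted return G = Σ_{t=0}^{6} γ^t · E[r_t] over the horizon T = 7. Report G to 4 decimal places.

G = -2.2951

t=0: π = [0.2500, 0.5833, 0.1667], E[r] = -1.1667, γ^t·E[r] = -1.166667, running G = -1.166667
t=1: π = [0.1736, 0.4375, 0.3889], E[r] = -0.5694, γ^t·E[r] = -0.455556, running G = -1.622222
t=2: π = [0.1487, 0.3883, 0.4630], E[r] = -0.3715, γ^t·E[r] = -0.237778, running G = -1.860000
t=3: π = [0.1405, 0.3719, 0.4877], E[r] = -0.3057, γ^t·E[r] = -0.156494, running G = -2.016494
t=4: π = [0.1377, 0.3664, 0.4959], E[r] = -0.2837, γ^t·E[r] = -0.116204, running G = -2.132698
t=5: π = [0.1368, 0.3646, 0.4986], E[r] = -0.2764, γ^t·E[r] = -0.090566, running G = -2.223264
t=6: π = [0.1365, 0.3639, 0.4995], E[r] = -0.2739, γ^t·E[r] = -0.071813, running G = -2.295077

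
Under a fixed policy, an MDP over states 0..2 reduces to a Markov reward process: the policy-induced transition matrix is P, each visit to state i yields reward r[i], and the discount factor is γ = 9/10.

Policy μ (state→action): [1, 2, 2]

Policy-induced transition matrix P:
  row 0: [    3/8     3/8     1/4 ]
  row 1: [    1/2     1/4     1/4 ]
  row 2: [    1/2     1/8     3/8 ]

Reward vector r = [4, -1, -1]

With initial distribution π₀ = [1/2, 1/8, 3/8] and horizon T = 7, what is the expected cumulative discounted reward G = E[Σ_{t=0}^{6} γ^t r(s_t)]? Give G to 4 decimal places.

G = 6.6261

t=0: π = [0.5000, 0.1250, 0.3750], E[r] = 1.5000, γ^t·E[r] = 1.500000, running G = 1.500000
t=1: π = [0.4375, 0.2656, 0.2969], E[r] = 1.1875, γ^t·E[r] = 1.068750, running G = 2.568750
t=2: π = [0.4453, 0.2676, 0.2871], E[r] = 1.2266, γ^t·E[r] = 0.993516, running G = 3.562266
t=3: π = [0.4443, 0.2698, 0.2859], E[r] = 1.2217, γ^t·E[r] = 0.890604, running G = 4.452870
t=4: π = [0.4445, 0.2698, 0.2857], E[r] = 1.2223, γ^t·E[r] = 0.801944, running G = 5.254815
t=5: π = [0.4444, 0.2698, 0.2857], E[r] = 1.2222, γ^t·E[r] = 0.721705, running G = 5.976520
t=6: π = [0.4444, 0.2698, 0.2857], E[r] = 1.2222, γ^t·E[r] = 0.649540, running G = 6.626059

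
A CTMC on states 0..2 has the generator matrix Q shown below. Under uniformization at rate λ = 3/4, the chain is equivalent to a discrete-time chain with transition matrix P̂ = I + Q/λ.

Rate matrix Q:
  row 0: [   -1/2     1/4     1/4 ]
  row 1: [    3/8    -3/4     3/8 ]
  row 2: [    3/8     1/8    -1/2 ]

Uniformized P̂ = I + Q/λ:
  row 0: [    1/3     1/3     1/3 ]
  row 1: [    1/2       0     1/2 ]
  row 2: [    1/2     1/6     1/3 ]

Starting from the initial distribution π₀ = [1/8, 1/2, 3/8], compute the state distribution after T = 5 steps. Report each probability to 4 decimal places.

π = [0.4286, 0.2038, 0.3675]

t=0: π = [0.1250, 0.5000, 0.3750]
t=1: π = [0.4792, 0.1042, 0.4167]
t=2: π = [0.4201, 0.2292, 0.3507]
t=3: π = [0.4300, 0.1985, 0.3715]
t=4: π = [0.4283, 0.2052, 0.3664]
t=5: π = [0.4286, 0.2038, 0.3675]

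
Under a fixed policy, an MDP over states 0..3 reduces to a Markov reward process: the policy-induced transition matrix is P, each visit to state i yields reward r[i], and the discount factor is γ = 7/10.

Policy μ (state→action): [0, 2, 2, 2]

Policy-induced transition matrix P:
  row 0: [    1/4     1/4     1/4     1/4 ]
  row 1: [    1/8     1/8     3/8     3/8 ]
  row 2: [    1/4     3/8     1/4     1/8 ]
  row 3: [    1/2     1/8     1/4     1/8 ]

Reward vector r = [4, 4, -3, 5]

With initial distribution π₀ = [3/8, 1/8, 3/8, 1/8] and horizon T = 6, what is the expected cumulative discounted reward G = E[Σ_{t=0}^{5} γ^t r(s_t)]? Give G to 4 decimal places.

t=0: π = [0.3750, 0.1250, 0.3750, 0.1250], E[r] = 1.5000, γ^t·E[r] = 1.500000, running G = 1.500000
t=1: π = [0.2656, 0.2656, 0.2656, 0.2031], E[r] = 2.3438, γ^t·E[r] = 1.640625, running G = 3.140625
t=2: π = [0.2676, 0.2246, 0.2832, 0.2246], E[r] = 2.2422, γ^t·E[r] = 1.098672, running G = 4.239297
t=3: π = [0.2781, 0.2292, 0.2781, 0.2146], E[r] = 2.2681, γ^t·E[r] = 0.777947, running G = 5.017244
t=4: π = [0.2750, 0.2293, 0.2787, 0.2171], E[r] = 2.2665, γ^t·E[r] = 0.544182, running G = 5.561425
t=5: π = [0.2756, 0.2290, 0.2787, 0.2167], E[r] = 2.2661, γ^t·E[r] = 0.380859, running G = 5.942285

G = 5.9423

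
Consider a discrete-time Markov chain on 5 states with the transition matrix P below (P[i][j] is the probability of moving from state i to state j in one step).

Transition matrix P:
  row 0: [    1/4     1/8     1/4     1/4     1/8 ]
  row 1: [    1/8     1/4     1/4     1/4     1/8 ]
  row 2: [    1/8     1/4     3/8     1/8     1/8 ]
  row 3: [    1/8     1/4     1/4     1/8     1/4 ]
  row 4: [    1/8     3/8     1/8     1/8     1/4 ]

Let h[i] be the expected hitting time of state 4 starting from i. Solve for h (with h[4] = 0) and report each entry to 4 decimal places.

First-step conditioning: h[4] = 0; for i ≠ 4, h[i] = 1 + Σ_k P[i][k]·h[k].
  h[0] = 1 + 1/4·h[0] + 1/8·h[1] + 1/4·h[2] + 1/4·h[3]
  h[1] = 1 + 1/8·h[0] + 1/4·h[1] + 1/4·h[2] + 1/4·h[3]
  h[2] = 1 + 1/8·h[0] + 1/4·h[1] + 3/8·h[2] + 1/8·h[3]
  h[3] = 1 + 1/8·h[0] + 1/4·h[1] + 1/4·h[2] + 1/8·h[3]
Solving the 4×4 linear system over states ≠ 4 gives exactly h = [168/25, 168/25, 512/75, 448/75, 0] (h[4] = 0 is the target).

h = [6.7200, 6.7200, 6.8267, 5.9733, 0.0000]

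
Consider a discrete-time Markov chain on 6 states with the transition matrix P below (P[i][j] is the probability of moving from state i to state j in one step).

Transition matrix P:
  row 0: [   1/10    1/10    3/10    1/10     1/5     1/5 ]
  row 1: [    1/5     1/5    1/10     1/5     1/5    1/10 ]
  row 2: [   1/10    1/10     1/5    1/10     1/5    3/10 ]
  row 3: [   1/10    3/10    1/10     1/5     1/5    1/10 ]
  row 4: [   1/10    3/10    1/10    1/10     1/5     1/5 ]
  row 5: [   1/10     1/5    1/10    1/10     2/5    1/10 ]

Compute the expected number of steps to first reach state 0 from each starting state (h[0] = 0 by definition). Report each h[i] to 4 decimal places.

h = [0.0000, 7.3353, 8.2485, 8.0689, 8.0763, 8.1437]

First-step conditioning: h[0] = 0; for i ≠ 0, h[i] = 1 + Σ_k P[i][k]·h[k].
  h[1] = 1 + 1/5·h[1] + 1/10·h[2] + 1/5·h[3] + 1/5·h[4] + 1/10·h[5]
  h[2] = 1 + 1/10·h[1] + 1/5·h[2] + 1/10·h[3] + 1/5·h[4] + 3/10·h[5]
  h[3] = 1 + 3/10·h[1] + 1/10·h[2] + 1/5·h[3] + 1/5·h[4] + 1/10·h[5]
  h[4] = 1 + 3/10·h[1] + 1/10·h[2] + 1/10·h[3] + 1/5·h[4] + 1/5·h[5]
  h[5] = 1 + 1/5·h[1] + 1/10·h[2] + 1/10·h[3] + 2/5·h[4] + 1/10·h[5]
Solving the 5×5 linear system over states ≠ 0 gives exactly h = [0, 1225/167, 2755/334, 2695/334, 5395/668, 1360/167] (h[0] = 0 is the target).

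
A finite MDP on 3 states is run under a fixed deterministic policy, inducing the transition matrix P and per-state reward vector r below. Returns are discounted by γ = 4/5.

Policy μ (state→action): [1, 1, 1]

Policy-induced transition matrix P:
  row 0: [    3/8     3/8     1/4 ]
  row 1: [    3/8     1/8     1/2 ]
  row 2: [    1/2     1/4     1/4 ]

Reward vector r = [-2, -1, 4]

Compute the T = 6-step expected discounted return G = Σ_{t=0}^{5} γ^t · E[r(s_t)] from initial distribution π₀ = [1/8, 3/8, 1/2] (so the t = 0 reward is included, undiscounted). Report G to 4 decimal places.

G = 1.8869

t=0: π = [0.1250, 0.3750, 0.5000], E[r] = 1.3750, γ^t·E[r] = 1.375000, running G = 1.375000
t=1: π = [0.4375, 0.2188, 0.3438], E[r] = 0.2813, γ^t·E[r] = 0.225000, running G = 1.600000
t=2: π = [0.4180, 0.2773, 0.3047], E[r] = 0.1055, γ^t·E[r] = 0.067500, running G = 1.667500
t=3: π = [0.4131, 0.2676, 0.3193], E[r] = 0.1836, γ^t·E[r] = 0.094000, running G = 1.761500
t=4: π = [0.4149, 0.2682, 0.3169], E[r] = 0.1696, γ^t·E[r] = 0.069450, running G = 1.830950
t=5: π = [0.4146, 0.2683, 0.3170], E[r] = 0.1706, γ^t·E[r] = 0.055910, running G = 1.886860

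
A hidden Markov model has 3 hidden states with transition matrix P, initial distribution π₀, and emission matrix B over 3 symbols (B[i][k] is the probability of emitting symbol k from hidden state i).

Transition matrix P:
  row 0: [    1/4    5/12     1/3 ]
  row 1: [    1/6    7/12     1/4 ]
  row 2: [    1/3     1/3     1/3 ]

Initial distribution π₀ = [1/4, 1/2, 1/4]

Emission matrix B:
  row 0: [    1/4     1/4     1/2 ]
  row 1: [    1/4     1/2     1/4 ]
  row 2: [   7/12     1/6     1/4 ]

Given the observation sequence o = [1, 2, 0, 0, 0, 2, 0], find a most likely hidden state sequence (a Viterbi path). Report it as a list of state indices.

path = [1, 1, 2, 2, 2, 0, 2]

t=0: δ = [6.250e-02, 2.500e-01, 4.167e-02]  (obs o_0=1)
t=1: δ = [2.083e-02, 3.646e-02, 1.562e-02]  ψ = [1, 1, 1]  (obs o_1=2)
t=2: δ = [1.519e-03, 5.317e-03, 5.317e-03]  ψ = [1, 1, 1]  (obs o_2=0)
t=3: δ = [4.431e-04, 7.754e-04, 1.034e-03]  ψ = [2, 1, 2]  (obs o_3=0)
t=4: δ = [8.615e-05, 1.131e-04, 2.010e-04]  ψ = [2, 1, 2]  (obs o_4=0)
t=5: δ = [3.350e-05, 1.675e-05, 1.675e-05]  ψ = [2, 2, 2]  (obs o_5=2)
t=6: δ = [2.094e-06, 3.490e-06, 6.515e-06]  ψ = [0, 0, 0]  (obs o_6=0)
backtrack: best end state = 2; path = [1, 1, 2, 2, 2, 0, 2]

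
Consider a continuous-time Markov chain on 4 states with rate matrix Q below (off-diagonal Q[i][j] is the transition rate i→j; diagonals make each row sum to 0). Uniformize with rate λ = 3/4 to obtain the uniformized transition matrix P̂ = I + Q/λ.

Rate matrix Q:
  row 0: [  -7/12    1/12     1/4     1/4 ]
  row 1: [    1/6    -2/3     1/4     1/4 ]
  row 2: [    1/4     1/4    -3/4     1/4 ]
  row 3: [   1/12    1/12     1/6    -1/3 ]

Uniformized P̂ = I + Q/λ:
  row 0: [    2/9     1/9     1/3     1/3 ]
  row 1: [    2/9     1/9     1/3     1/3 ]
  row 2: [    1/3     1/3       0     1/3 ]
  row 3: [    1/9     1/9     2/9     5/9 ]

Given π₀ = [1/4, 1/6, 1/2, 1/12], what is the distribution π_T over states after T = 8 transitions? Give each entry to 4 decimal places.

π = [0.1984, 0.1587, 0.2143, 0.4286]

t=0: π = [0.2500, 0.1667, 0.5000, 0.0833]
t=1: π = [0.2685, 0.2222, 0.1574, 0.3519]
t=2: π = [0.2006, 0.1461, 0.2418, 0.4115]
t=3: π = [0.2034, 0.1648, 0.2070, 0.4248]
t=4: π = [0.1980, 0.1571, 0.2171, 0.4277]
t=5: π = [0.1988, 0.1594, 0.2134, 0.4284]
t=6: π = [0.1983, 0.1585, 0.2146, 0.4285]
t=7: π = [0.1985, 0.1588, 0.2142, 0.4286]
t=8: π = [0.1984, 0.1587, 0.2143, 0.4286]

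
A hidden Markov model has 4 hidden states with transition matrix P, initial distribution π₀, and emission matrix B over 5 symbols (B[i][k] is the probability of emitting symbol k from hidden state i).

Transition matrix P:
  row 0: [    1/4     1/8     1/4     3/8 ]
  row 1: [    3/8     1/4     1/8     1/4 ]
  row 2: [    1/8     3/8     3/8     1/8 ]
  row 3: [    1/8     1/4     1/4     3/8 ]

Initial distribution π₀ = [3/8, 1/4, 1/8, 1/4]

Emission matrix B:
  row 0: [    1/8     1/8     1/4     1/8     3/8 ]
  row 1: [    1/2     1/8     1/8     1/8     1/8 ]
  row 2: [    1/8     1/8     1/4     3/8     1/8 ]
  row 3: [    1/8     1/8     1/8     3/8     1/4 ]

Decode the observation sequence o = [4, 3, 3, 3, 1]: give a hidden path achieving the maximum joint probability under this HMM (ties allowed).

path = [0, 3, 3, 3, 3]

t=0: δ = [1.406e-01, 3.125e-02, 1.562e-02, 6.250e-02]  (obs o_0=4)
t=1: δ = [4.395e-03, 2.197e-03, 1.318e-02, 1.978e-02]  ψ = [0, 0, 0, 0]  (obs o_1=3)
t=2: δ = [3.090e-04, 6.180e-04, 1.854e-03, 2.781e-03]  ψ = [3, 2, 2, 3]  (obs o_2=3)
t=3: δ = [4.345e-05, 8.690e-05, 2.607e-04, 3.911e-04]  ψ = [3, 2, 2, 3]  (obs o_3=3)
t=4: δ = [6.110e-06, 1.222e-05, 1.222e-05, 1.833e-05]  ψ = [3, 2, 2, 3]  (obs o_4=1)
backtrack: best end state = 3; path = [0, 3, 3, 3, 3]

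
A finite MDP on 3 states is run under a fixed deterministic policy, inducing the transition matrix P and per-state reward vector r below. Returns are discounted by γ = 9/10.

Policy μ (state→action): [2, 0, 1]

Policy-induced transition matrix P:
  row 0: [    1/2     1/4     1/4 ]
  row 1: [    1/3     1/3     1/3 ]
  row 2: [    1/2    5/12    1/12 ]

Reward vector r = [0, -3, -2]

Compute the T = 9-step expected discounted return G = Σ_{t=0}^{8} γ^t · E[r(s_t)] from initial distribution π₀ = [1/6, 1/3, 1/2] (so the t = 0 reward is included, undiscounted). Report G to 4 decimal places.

t=0: π = [0.1667, 0.3333, 0.5000], E[r] = -2.0000, γ^t·E[r] = -2.000000, running G = -2.000000
t=1: π = [0.4444, 0.3611, 0.1944], E[r] = -1.4722, γ^t·E[r] = -1.325000, running G = -3.325000
t=2: π = [0.4398, 0.3125, 0.2477], E[r] = -1.4329, γ^t·E[r] = -1.160625, running G = -4.485625
t=3: π = [0.4479, 0.3173, 0.2348], E[r] = -1.4215, γ^t·E[r] = -1.036266, running G = -5.521891
t=4: π = [0.4471, 0.3156, 0.2373], E[r] = -1.4213, γ^t·E[r] = -0.932544, running G = -6.454435
t=5: π = [0.4474, 0.3159, 0.2367], E[r] = -1.4210, γ^t·E[r] = -0.839110, running G = -7.293545
t=6: π = [0.4474, 0.3158, 0.2369], E[r] = -1.4211, γ^t·E[r] = -0.755210, running G = -8.048755
t=7: π = [0.4474, 0.3158, 0.2368], E[r] = -1.4211, γ^t·E[r] = -0.679685, running G = -8.728440
t=8: π = [0.4474, 0.3158, 0.2368], E[r] = -1.4211, γ^t·E[r] = -0.611717, running G = -9.340157

G = -9.3402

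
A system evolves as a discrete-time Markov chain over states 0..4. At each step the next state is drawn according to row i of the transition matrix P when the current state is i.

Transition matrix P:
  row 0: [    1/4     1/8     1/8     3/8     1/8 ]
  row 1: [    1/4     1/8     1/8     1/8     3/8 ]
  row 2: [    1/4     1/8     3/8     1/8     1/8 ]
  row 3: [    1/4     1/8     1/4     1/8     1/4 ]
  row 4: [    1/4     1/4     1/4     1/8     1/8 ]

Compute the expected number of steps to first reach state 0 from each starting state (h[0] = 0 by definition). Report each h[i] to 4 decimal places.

h = [0.0000, 4.0000, 4.0000, 4.0000, 4.0000]

First-step conditioning: h[0] = 0; for i ≠ 0, h[i] = 1 + Σ_k P[i][k]·h[k].
  h[1] = 1 + 1/8·h[1] + 1/8·h[2] + 1/8·h[3] + 3/8·h[4]
  h[2] = 1 + 1/8·h[1] + 3/8·h[2] + 1/8·h[3] + 1/8·h[4]
  h[3] = 1 + 1/8·h[1] + 1/4·h[2] + 1/8·h[3] + 1/4·h[4]
  h[4] = 1 + 1/4·h[1] + 1/4·h[2] + 1/8·h[3] + 1/8·h[4]
Solving the 4×4 linear system over states ≠ 0 gives exactly h = [0, 4, 4, 4, 4] (h[0] = 0 is the target).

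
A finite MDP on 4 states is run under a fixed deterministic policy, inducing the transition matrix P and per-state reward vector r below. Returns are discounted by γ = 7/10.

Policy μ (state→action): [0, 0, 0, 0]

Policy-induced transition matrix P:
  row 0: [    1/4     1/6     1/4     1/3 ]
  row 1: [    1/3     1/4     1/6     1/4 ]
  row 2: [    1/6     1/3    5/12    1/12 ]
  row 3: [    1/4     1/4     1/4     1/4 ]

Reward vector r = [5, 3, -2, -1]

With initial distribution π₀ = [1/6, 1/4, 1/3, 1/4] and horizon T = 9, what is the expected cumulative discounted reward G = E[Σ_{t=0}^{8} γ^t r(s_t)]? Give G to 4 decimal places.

t=0: π = [0.1667, 0.2500, 0.3333, 0.2500], E[r] = 0.6667, γ^t·E[r] = 0.666667, running G = 0.666667
t=1: π = [0.2431, 0.2639, 0.2847, 0.2083], E[r] = 1.2292, γ^t·E[r] = 0.860417, running G = 1.527083
t=2: π = [0.2483, 0.2535, 0.2755, 0.2228], E[r] = 1.2280, γ^t·E[r] = 0.601725, running G = 2.128808
t=3: π = [0.2482, 0.2523, 0.2748, 0.2248], E[r] = 1.2233, γ^t·E[r] = 0.419586, running G = 2.548394
t=4: π = [0.2481, 0.2522, 0.2748, 0.2249], E[r] = 1.2228, γ^t·E[r] = 0.293603, running G = 2.841997
t=5: π = [0.2481, 0.2522, 0.2748, 0.2249], E[r] = 1.2228, γ^t·E[r] = 0.205521, running G = 3.047518
t=6: π = [0.2481, 0.2522, 0.2748, 0.2249], E[r] = 1.2228, γ^t·E[r] = 0.143865, running G = 3.191383
t=7: π = [0.2481, 0.2522, 0.2748, 0.2249], E[r] = 1.2228, γ^t·E[r] = 0.100705, running G = 3.292088
t=8: π = [0.2481, 0.2522, 0.2748, 0.2249], E[r] = 1.2228, γ^t·E[r] = 0.070494, running G = 3.362582

G = 3.3626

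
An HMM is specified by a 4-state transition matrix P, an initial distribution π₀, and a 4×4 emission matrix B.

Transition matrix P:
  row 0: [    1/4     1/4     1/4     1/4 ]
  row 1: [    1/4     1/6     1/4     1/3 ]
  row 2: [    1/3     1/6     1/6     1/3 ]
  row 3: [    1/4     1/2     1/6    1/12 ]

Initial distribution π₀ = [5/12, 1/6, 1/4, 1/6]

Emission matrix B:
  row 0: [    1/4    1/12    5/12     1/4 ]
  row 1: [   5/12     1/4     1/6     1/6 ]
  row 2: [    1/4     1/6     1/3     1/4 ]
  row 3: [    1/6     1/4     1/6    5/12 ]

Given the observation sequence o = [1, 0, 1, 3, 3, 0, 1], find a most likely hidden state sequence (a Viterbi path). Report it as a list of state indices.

path = [3, 1, 3, 1, 3, 1, 3]

t=0: δ = [3.472e-02, 4.167e-02, 4.167e-02, 4.167e-02]  (obs o_0=1)
t=1: δ = [3.472e-03, 8.681e-03, 2.604e-03, 2.315e-03]  ψ = [2, 3, 1, 1]  (obs o_1=0)
t=2: δ = [1.808e-04, 3.617e-04, 3.617e-04, 7.234e-04]  ψ = [1, 1, 1, 1]  (obs o_2=1)
t=3: δ = [4.521e-05, 6.028e-05, 3.014e-05, 5.023e-05]  ψ = [3, 3, 3, 1]  (obs o_3=3)
t=4: δ = [3.768e-06, 4.186e-06, 3.768e-06, 8.372e-06]  ψ = [1, 3, 1, 1]  (obs o_4=3)
t=5: δ = [5.233e-07, 1.744e-06, 3.489e-07, 2.326e-07]  ψ = [3, 3, 3, 1]  (obs o_5=0)
t=6: δ = [3.634e-08, 7.268e-08, 7.268e-08, 1.454e-07]  ψ = [1, 1, 1, 1]  (obs o_6=1)
backtrack: best end state = 3; path = [3, 1, 3, 1, 3, 1, 3]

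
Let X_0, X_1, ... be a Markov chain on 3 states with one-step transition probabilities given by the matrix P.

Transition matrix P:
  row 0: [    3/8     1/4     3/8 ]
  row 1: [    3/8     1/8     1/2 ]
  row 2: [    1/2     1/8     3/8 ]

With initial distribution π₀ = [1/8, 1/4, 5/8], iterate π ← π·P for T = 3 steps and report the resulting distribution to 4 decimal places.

t=0: π = [0.1250, 0.2500, 0.6250]
t=1: π = [0.4531, 0.1406, 0.4063]
t=2: π = [0.4258, 0.1816, 0.3926]
t=3: π = [0.4241, 0.1782, 0.3977]

π = [0.4241, 0.1782, 0.3977]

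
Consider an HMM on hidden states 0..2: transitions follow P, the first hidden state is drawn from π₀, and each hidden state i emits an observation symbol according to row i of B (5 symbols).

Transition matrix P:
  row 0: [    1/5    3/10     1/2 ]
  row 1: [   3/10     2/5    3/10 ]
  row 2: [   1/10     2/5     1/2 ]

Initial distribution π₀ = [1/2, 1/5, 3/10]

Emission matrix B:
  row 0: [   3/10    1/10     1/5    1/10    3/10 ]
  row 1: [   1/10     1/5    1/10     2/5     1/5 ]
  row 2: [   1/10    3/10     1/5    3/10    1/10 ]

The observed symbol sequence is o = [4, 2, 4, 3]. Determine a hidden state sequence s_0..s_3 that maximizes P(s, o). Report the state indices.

t=0: δ = [1.500e-01, 4.000e-02, 3.000e-02]  (obs o_0=4)
t=1: δ = [6.000e-03, 4.500e-03, 1.500e-02]  ψ = [0, 0, 0]  (obs o_1=2)
t=2: δ = [4.500e-04, 1.200e-03, 7.500e-04]  ψ = [2, 2, 2]  (obs o_2=4)
t=3: δ = [3.600e-05, 1.920e-04, 1.125e-04]  ψ = [1, 1, 2]  (obs o_3=3)
backtrack: best end state = 1; path = [0, 2, 1, 1]

path = [0, 2, 1, 1]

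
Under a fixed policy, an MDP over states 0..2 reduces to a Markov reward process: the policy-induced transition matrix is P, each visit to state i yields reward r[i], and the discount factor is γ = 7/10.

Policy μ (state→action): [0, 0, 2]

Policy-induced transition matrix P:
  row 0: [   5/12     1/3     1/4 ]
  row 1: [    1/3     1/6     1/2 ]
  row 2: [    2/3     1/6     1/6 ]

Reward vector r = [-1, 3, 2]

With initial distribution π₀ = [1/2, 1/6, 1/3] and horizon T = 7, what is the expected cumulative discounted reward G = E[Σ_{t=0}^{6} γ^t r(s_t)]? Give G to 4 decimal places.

G = 2.3725

t=0: π = [0.5000, 0.1667, 0.3333], E[r] = 0.6667, γ^t·E[r] = 0.666667, running G = 0.666667
t=1: π = [0.4861, 0.2500, 0.2639], E[r] = 0.7917, γ^t·E[r] = 0.554167, running G = 1.220833
t=2: π = [0.4618, 0.2477, 0.2905], E[r] = 0.8623, γ^t·E[r] = 0.422512, running G = 1.643345
t=3: π = [0.4687, 0.2436, 0.2877], E[r] = 0.8377, γ^t·E[r] = 0.287322, running G = 1.930667
t=4: π = [0.4683, 0.2448, 0.2869], E[r] = 0.8399, γ^t·E[r] = 0.201660, running G = 2.132327
t=5: π = [0.4680, 0.2447, 0.2873], E[r] = 0.8407, γ^t·E[r] = 0.141298, running G = 2.273625
t=6: π = [0.4681, 0.2447, 0.2872], E[r] = 0.8404, γ^t·E[r] = 0.098870, running G = 2.372495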